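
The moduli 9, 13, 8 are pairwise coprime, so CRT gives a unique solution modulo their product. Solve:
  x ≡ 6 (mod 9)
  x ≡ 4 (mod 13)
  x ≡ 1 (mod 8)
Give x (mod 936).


Moduli 9, 13, 8 are pairwise coprime; by CRT there is a unique solution modulo M = 9 · 13 · 8 = 936.
Solve pairwise, accumulating the modulus:
  Start with x ≡ 6 (mod 9).
  Combine with x ≡ 4 (mod 13): since gcd(9, 13) = 1, we get a unique residue mod 117.
    Write x = 6 + 9·t and substitute into x ≡ 4 (mod 13): 9·t ≡ 4 − 6 = -2 (mod 13).
    Reduce coefficients mod 13: 9·t ≡ 11 (mod 13).
    The inverse of 9 mod 13 is 3 (since 9·3 = 27 = 2·13 + 1), so t ≡ 3·11 = 33 ≡ 7 (mod 13).
    Then x = 6 + 9·7 = 69, valid modulo lcm(9, 13) = 117: x ≡ 69 (mod 117).
  Combine with x ≡ 1 (mod 8): since gcd(117, 8) = 1, we get a unique residue mod 936.
    Write x = 69 + 117·t and substitute into x ≡ 1 (mod 8): 117·t ≡ 1 − 69 = -68 (mod 8).
    Reduce coefficients mod 8: 5·t ≡ 4 (mod 8).
    The inverse of 5 mod 8 is 5 (since 5·5 = 25 = 3·8 + 1), so t ≡ 5·4 = 20 ≡ 4 (mod 8).
    Then x = 69 + 117·4 = 537, valid modulo lcm(117, 8) = 936: x ≡ 537 (mod 936).
Verify: 537 mod 9 = 6 ✓, 537 mod 13 = 4 ✓, 537 mod 8 = 1 ✓.

x ≡ 537 (mod 936).


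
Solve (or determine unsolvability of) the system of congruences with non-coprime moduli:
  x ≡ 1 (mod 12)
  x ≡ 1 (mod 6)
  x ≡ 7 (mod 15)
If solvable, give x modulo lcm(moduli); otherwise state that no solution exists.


Moduli 12, 6, 15 are not pairwise coprime, so CRT works modulo lcm(m_i) when all pairwise compatibility conditions hold.
Pairwise compatibility: gcd(m_i, m_j) must divide a_i - a_j for every pair.
Merge one congruence at a time:
  Start: x ≡ 1 (mod 12).
  Combine with x ≡ 1 (mod 6): gcd(12, 6) = 6; 1 - 1 = 0, which IS divisible by 6, so compatible.
    Write x = 1 + 12·t and substitute into x ≡ 1 (mod 6): 12·t ≡ 1 − 1 = 0 (mod 6).
    Divide the congruence (and modulus) by g = 6: 2·t ≡ 0 (mod 1).
    Modulo 1 every t works; take t = 0.
    Then x = 1 + 12·0 = 1, valid modulo lcm(12, 6) = 12: x ≡ 1 (mod 12).
  Combine with x ≡ 7 (mod 15): gcd(12, 15) = 3; 7 - 1 = 6, which IS divisible by 3, so compatible.
    Write x = 1 + 12·t and substitute into x ≡ 7 (mod 15): 12·t ≡ 7 − 1 = 6 (mod 15).
    Divide the congruence (and modulus) by g = 3: 4·t ≡ 2 (mod 5).
    The inverse of 4 mod 5 is 4 (since 4·4 = 16 = 3·5 + 1), so t ≡ 4·2 = 8 ≡ 3 (mod 5).
    Then x = 1 + 12·3 = 37, valid modulo lcm(12, 15) = 60: x ≡ 37 (mod 60).
Verify: 37 mod 12 = 1, 37 mod 6 = 1, 37 mod 15 = 7.

x ≡ 37 (mod 60).


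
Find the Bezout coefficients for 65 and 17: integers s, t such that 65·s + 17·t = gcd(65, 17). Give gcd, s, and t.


Euclidean algorithm on (65, 17) — divide until remainder is 0:
  65 = 3 · 17 + 14
  17 = 1 · 14 + 3
  14 = 4 · 3 + 2
  3 = 1 · 2 + 1
  2 = 2 · 1 + 0
gcd(65, 17) = 1.
Track Bezout coefficients alongside the remainders: start with r₀ = 65 = a·1 + b·0 (s = 1, t = 0) and r₁ = 17 = a·0 + b·1 (s = 0, t = 1); each new remainder r_{k+1} = r_{k-1} − q_k·r_k inherits s_{k+1} = s_{k-1} − q_k·s_k, t_{k+1} = t_{k-1} − q_k·t_k, so r_k = a·s_k + b·t_k at every step:
  q = 3: r = 14, s = 1 − 3·0 = 1, t = 0 − 3·1 = -3  (check: 65·1 + 17·(-3) = 14)
  q = 1: r = 3, s = 0 − 1·1 = -1, t = 1 − 1·(-3) = 4  (check: 65·(-1) + 17·4 = 3)
  q = 4: r = 2, s = 1 − 4·(-1) = 5, t = -3 − 4·4 = -19  (check: 65·5 + 17·(-19) = 2)
  q = 1: r = 1, s = -1 − 1·5 = -6, t = 4 − 1·(-19) = 23  (check: 65·(-6) + 17·23 = 1)
The row with r = 1 (the gcd) gives the Bezout coefficients s = -6, t = 23.
Result: 65 · (-6) + 17 · (23) = 1.

gcd(65, 17) = 1; s = -6, t = 23 (check: 65·(-6) + 17·23 = 1).


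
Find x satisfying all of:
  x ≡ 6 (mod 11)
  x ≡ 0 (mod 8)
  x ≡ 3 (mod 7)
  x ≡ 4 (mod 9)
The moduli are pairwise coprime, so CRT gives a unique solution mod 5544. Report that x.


Product of moduli M = 11 · 8 · 7 · 9 = 5544.
Merge one congruence at a time:
  Start: x ≡ 6 (mod 11).
  Combine with x ≡ 0 (mod 8); new modulus lcm = 88.
    Write x = 6 + 11·t and substitute into x ≡ 0 (mod 8): 11·t ≡ 0 − 6 = -6 (mod 8).
    Reduce coefficients mod 8: 3·t ≡ 2 (mod 8).
    The inverse of 3 mod 8 is 3 (since 3·3 = 9 = 1·8 + 1), so t ≡ 3·2 = 6 ≡ 6 (mod 8).
    Then x = 6 + 11·6 = 72, valid modulo lcm(11, 8) = 88: x ≡ 72 (mod 88).
  Combine with x ≡ 3 (mod 7); new modulus lcm = 616.
    Write x = 72 + 88·t and substitute into x ≡ 3 (mod 7): 88·t ≡ 3 − 72 = -69 (mod 7).
    Reduce coefficients mod 7: 4·t ≡ 1 (mod 7).
    The inverse of 4 mod 7 is 2 (since 4·2 = 8 = 1·7 + 1), so t ≡ 2·1 = 2 ≡ 2 (mod 7).
    Then x = 72 + 88·2 = 248, valid modulo lcm(88, 7) = 616: x ≡ 248 (mod 616).
  Combine with x ≡ 4 (mod 9); new modulus lcm = 5544.
    Write x = 248 + 616·t and substitute into x ≡ 4 (mod 9): 616·t ≡ 4 − 248 = -244 (mod 9).
    Reduce coefficients mod 9: 4·t ≡ 8 (mod 9).
    The inverse of 4 mod 9 is 7 (since 4·7 = 28 = 3·9 + 1), so t ≡ 7·8 = 56 ≡ 2 (mod 9).
    Then x = 248 + 616·2 = 1480, valid modulo lcm(616, 9) = 5544: x ≡ 1480 (mod 5544).
Verify against each original: 1480 mod 11 = 6, 1480 mod 8 = 0, 1480 mod 7 = 3, 1480 mod 9 = 4.

x ≡ 1480 (mod 5544).


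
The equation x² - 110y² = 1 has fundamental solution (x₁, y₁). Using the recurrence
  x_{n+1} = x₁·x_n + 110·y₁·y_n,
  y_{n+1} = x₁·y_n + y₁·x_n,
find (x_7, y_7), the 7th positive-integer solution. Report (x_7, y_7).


Step 1: Find the fundamental solution (x₁, y₁) of x² - 110y² = 1.
  Expand √110 as a continued fraction. a₀ = ⌊√110⌋ = 10; iterate m_{k+1} = d_k·a_k − m_k, d_{k+1} = (110 − m_{k+1}²)/d_k, a_{k+1} = ⌊(a₀ + m_{k+1})/d_{k+1}⌋ (starting m₀ = 0, d₀ = 1), with convergents p_k = a_k·p_{k-1} + p_{k-2}, q_k = a_k·q_{k-1} + q_{k-2} (p₋₁ = 1, q₋₁ = 0):
  k = 0: a₀ = 10; p₀/q₀ = 10/1; p₀² − 110·q₀² = 100 − 110 = -10.
  k = 1: m = 10, d = 10, a = ⌊(10 + 10)/10⌋ = 2; p/q = (2·10 + 1)/(2·1 + 0) = 21/2; p² − 110·q² = 441 − 440 = 1.
  The first convergent with p² − 110·q² = 1 gives the fundamental solution (x₁, y₁) = (21, 2).
Step 2: Apply the recurrence (x_{n+1}, y_{n+1}) = (x₁x_n + 110y₁y_n, x₁y_n + y₁x_n) repeatedly.
  From (x_1, y_1) = (21, 2): x_2 = 21·21 + 110·2·2 = 881; y_2 = 21·2 + 2·21 = 84.
  From (x_2, y_2) = (881, 84): x_3 = 21·881 + 110·2·84 = 36981; y_3 = 21·84 + 2·881 = 3526.
  From (x_3, y_3) = (36981, 3526): x_4 = 21·36981 + 110·2·3526 = 1552321; y_4 = 21·3526 + 2·36981 = 148008.
  From (x_4, y_4) = (1552321, 148008): x_5 = 21·1552321 + 110·2·148008 = 65160501; y_5 = 21·148008 + 2·1552321 = 6212810.
  From (x_5, y_5) = (65160501, 6212810): x_6 = 21·65160501 + 110·2·6212810 = 2735188721; y_6 = 21·6212810 + 2·65160501 = 260790012.
  From (x_6, y_6) = (2735188721, 260790012): x_7 = 21·2735188721 + 110·2·260790012 = 114812765781; y_7 = 21·260790012 + 2·2735188721 = 10946967694.
Step 3: Verify x_7² - 110·y_7² = 13181971186282764539961 - 13181971186282764539960 = 1 (should be 1). ✓

(x_1, y_1) = (21, 2); (x_7, y_7) = (114812765781, 10946967694).


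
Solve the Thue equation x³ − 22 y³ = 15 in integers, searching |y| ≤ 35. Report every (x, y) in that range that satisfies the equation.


The equation is x³ - 22y³ = 15. For fixed y, x³ = 22·y³ + 15, so a solution requires the RHS to be a perfect cube.
Strategy: iterate y from -35 to 35, compute RHS = 22·y³ + 15, and check whether it is a (positive or negative) perfect cube.
Check small values of y:
  y = 0: RHS = 15 is not a perfect cube.
  y = 1: RHS = 37 is not a perfect cube.
  y = -1: RHS = -7 is not a perfect cube.
  y = 2: RHS = 191 is not a perfect cube.
  y = -2: RHS = -161 is not a perfect cube.
  y = 3: RHS = 609 is not a perfect cube.
  y = -3: RHS = -579 is not a perfect cube.
Continuing the search up to |y| = 35 finds no solutions either.
No (x, y) in the scanned range satisfies the equation.

No integer solutions with |y| ≤ 35.


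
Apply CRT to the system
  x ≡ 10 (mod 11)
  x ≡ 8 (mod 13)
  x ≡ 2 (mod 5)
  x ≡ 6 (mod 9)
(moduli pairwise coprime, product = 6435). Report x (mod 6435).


Product of moduli M = 11 · 13 · 5 · 9 = 6435.
Merge one congruence at a time:
  Start: x ≡ 10 (mod 11).
  Combine with x ≡ 8 (mod 13); new modulus lcm = 143.
    Write x = 10 + 11·t and substitute into x ≡ 8 (mod 13): 11·t ≡ 8 − 10 = -2 (mod 13).
    Reduce coefficients mod 13: 11·t ≡ 11 (mod 13).
    The inverse of 11 mod 13 is 6 (since 11·6 = 66 = 5·13 + 1), so t ≡ 6·11 = 66 ≡ 1 (mod 13).
    Then x = 10 + 11·1 = 21, valid modulo lcm(11, 13) = 143: x ≡ 21 (mod 143).
  Combine with x ≡ 2 (mod 5); new modulus lcm = 715.
    Write x = 21 + 143·t and substitute into x ≡ 2 (mod 5): 143·t ≡ 2 − 21 = -19 (mod 5).
    Reduce coefficients mod 5: 3·t ≡ 1 (mod 5).
    The inverse of 3 mod 5 is 2 (since 3·2 = 6 = 1·5 + 1), so t ≡ 2·1 = 2 ≡ 2 (mod 5).
    Then x = 21 + 143·2 = 307, valid modulo lcm(143, 5) = 715: x ≡ 307 (mod 715).
  Combine with x ≡ 6 (mod 9); new modulus lcm = 6435.
    Write x = 307 + 715·t and substitute into x ≡ 6 (mod 9): 715·t ≡ 6 − 307 = -301 (mod 9).
    Reduce coefficients mod 9: 4·t ≡ 5 (mod 9).
    The inverse of 4 mod 9 is 7 (since 4·7 = 28 = 3·9 + 1), so t ≡ 7·5 = 35 ≡ 8 (mod 9).
    Then x = 307 + 715·8 = 6027, valid modulo lcm(715, 9) = 6435: x ≡ 6027 (mod 6435).
Verify against each original: 6027 mod 11 = 10, 6027 mod 13 = 8, 6027 mod 5 = 2, 6027 mod 9 = 6.

x ≡ 6027 (mod 6435).


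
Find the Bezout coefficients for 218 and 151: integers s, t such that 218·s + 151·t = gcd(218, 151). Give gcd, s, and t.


Euclidean algorithm on (218, 151) — divide until remainder is 0:
  218 = 1 · 151 + 67
  151 = 2 · 67 + 17
  67 = 3 · 17 + 16
  17 = 1 · 16 + 1
  16 = 16 · 1 + 0
gcd(218, 151) = 1.
Track Bezout coefficients alongside the remainders: start with r₀ = 218 = a·1 + b·0 (s = 1, t = 0) and r₁ = 151 = a·0 + b·1 (s = 0, t = 1); each new remainder r_{k+1} = r_{k-1} − q_k·r_k inherits s_{k+1} = s_{k-1} − q_k·s_k, t_{k+1} = t_{k-1} − q_k·t_k, so r_k = a·s_k + b·t_k at every step:
  q = 1: r = 67, s = 1 − 1·0 = 1, t = 0 − 1·1 = -1  (check: 218·1 + 151·(-1) = 67)
  q = 2: r = 17, s = 0 − 2·1 = -2, t = 1 − 2·(-1) = 3  (check: 218·(-2) + 151·3 = 17)
  q = 3: r = 16, s = 1 − 3·(-2) = 7, t = -1 − 3·3 = -10  (check: 218·7 + 151·(-10) = 16)
  q = 1: r = 1, s = -2 − 1·7 = -9, t = 3 − 1·(-10) = 13  (check: 218·(-9) + 151·13 = 1)
The row with r = 1 (the gcd) gives the Bezout coefficients s = -9, t = 13.
Result: 218 · (-9) + 151 · (13) = 1.

gcd(218, 151) = 1; s = -9, t = 13 (check: 218·(-9) + 151·13 = 1).


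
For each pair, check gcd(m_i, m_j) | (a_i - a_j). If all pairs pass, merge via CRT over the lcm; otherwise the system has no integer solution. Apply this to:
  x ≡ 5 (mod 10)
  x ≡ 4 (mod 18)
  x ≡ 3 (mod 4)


Moduli 10, 18, 4 are not pairwise coprime, so CRT works modulo lcm(m_i) when all pairwise compatibility conditions hold.
Pairwise compatibility: gcd(m_i, m_j) must divide a_i - a_j for every pair.
Merge one congruence at a time:
  Start: x ≡ 5 (mod 10).
  Combine with x ≡ 4 (mod 18): gcd(10, 18) = 2, and 4 - 5 = -1 is NOT divisible by 2.
    ⇒ system is inconsistent (no integer solution).

No solution (the system is inconsistent).


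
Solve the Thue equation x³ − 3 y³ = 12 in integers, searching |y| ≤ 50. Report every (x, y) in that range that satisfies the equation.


The equation is x³ - 3y³ = 12. For fixed y, x³ = 3·y³ + 12, so a solution requires the RHS to be a perfect cube.
Strategy: iterate y from -50 to 50, compute RHS = 3·y³ + 12, and check whether it is a (positive or negative) perfect cube.
Check small values of y:
  y = 0: RHS = 12 is not a perfect cube.
  y = 1: RHS = 15 is not a perfect cube.
  y = -1: RHS = 9 is not a perfect cube.
  y = 2: RHS = 36 is not a perfect cube.
  y = -2: RHS = -12 is not a perfect cube.
  y = 3: RHS = 93 is not a perfect cube.
  y = -3: RHS = -69 is not a perfect cube.
Continuing the search up to |y| = 50 finds no solutions either.
No (x, y) in the scanned range satisfies the equation.

No integer solutions with |y| ≤ 50.


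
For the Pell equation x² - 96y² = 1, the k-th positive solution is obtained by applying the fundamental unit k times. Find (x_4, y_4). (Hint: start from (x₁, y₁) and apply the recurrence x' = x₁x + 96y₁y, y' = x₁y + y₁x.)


Step 1: Find the fundamental solution (x₁, y₁) of x² - 96y² = 1.
  Expand √96 as a continued fraction. a₀ = ⌊√96⌋ = 9; iterate m_{k+1} = d_k·a_k − m_k, d_{k+1} = (96 − m_{k+1}²)/d_k, a_{k+1} = ⌊(a₀ + m_{k+1})/d_{k+1}⌋ (starting m₀ = 0, d₀ = 1), with convergents p_k = a_k·p_{k-1} + p_{k-2}, q_k = a_k·q_{k-1} + q_{k-2} (p₋₁ = 1, q₋₁ = 0):
  k = 0: a₀ = 9; p₀/q₀ = 9/1; p₀² − 96·q₀² = 81 − 96 = -15.
  k = 1: m = 9, d = 15, a = ⌊(9 + 9)/15⌋ = 1; p/q = (1·9 + 1)/(1·1 + 0) = 10/1; p² − 96·q² = 100 − 96 = 4.
  k = 2: m = 6, d = 4, a = ⌊(9 + 6)/4⌋ = 3; p/q = (3·10 + 9)/(3·1 + 1) = 39/4; p² − 96·q² = 1521 − 1536 = -15.
  k = 3: m = 6, d = 15, a = ⌊(9 + 6)/15⌋ = 1; p/q = (1·39 + 10)/(1·4 + 1) = 49/5; p² − 96·q² = 2401 − 2400 = 1.
  The first convergent with p² − 96·q² = 1 gives the fundamental solution (x₁, y₁) = (49, 5).
Step 2: Apply the recurrence (x_{n+1}, y_{n+1}) = (x₁x_n + 96y₁y_n, x₁y_n + y₁x_n) repeatedly.
  From (x_1, y_1) = (49, 5): x_2 = 49·49 + 96·5·5 = 4801; y_2 = 49·5 + 5·49 = 490.
  From (x_2, y_2) = (4801, 490): x_3 = 49·4801 + 96·5·490 = 470449; y_3 = 49·490 + 5·4801 = 48015.
  From (x_3, y_3) = (470449, 48015): x_4 = 49·470449 + 96·5·48015 = 46099201; y_4 = 49·48015 + 5·470449 = 4704980.
Step 3: Verify x_4² - 96·y_4² = 2125136332838401 - 2125136332838400 = 1 (should be 1). ✓

(x_1, y_1) = (49, 5); (x_4, y_4) = (46099201, 4704980).


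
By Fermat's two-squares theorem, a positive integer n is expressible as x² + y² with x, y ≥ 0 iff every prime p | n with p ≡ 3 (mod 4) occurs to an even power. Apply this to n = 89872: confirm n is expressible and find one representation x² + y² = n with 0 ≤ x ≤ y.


Step 1: Factor n = 89872 = 2^4 · 41 · 137.
Step 2: Check the mod-4 condition on each prime factor: 2 = 2 (special); 41 ≡ 1 (mod 4), exponent 1; 137 ≡ 1 (mod 4), exponent 1.
All primes ≡ 3 (mod 4) appear to even exponent (or don't appear), so by the two-squares theorem n IS expressible as a sum of two squares.
Step 3: Build a representation. Group n = k² · m with k = 4 and m = 41 · 137 = 5617 (a product of primes ≡ 1 (mod 4)); a representation of m scales to one of n via (k·x)² + (k·y)² = k²(x² + y²). Each prime p ≡ 1 (mod 4) is itself a sum of two squares; find a² by testing p − a² for a perfect square:
  41: 41 − 1² = 40, 41 − 2² = 37, 41 − 3² = 32, 41 − 4² = 25 = 5² ⇒ 41 = 4² + 5².
  137: 137 − 1² = 136, 137 − 2² = 133, 137 − 3² = 128, 137 − 4² = 121 = 11² ⇒ 137 = 4² + 11².
  Combine using the Brahmagupta–Fibonacci identity (a² + b²)(c² + d²) = (ac − bd)² + (ad + bc)² = (ac + bd)² + (ad − bc)²:
  41 · 137 = 5617: from (4² + 5²)(4² + 11²), take (4·4 − 5·11, 4·11 + 5·4) = (16 − 55, 44 + 20) = (-39, 64); dropping signs (only squares matter) gives (39, 64); check 39² + 64² = 1521 + 4096 = 5617 ✓.
  Scale by k = 4: (4·39, 4·64) = (156, 256).
Step 4: Order so x ≤ y and verify: 156² + 256² = 24336 + 65536 = 89872 = n. ✓

n = 89872 = 156² + 256² (one valid representation with x ≤ y).


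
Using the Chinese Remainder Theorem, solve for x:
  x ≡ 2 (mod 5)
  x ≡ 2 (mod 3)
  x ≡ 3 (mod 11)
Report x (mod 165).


Moduli 5, 3, 11 are pairwise coprime; by CRT there is a unique solution modulo M = 5 · 3 · 11 = 165.
Solve pairwise, accumulating the modulus:
  Start with x ≡ 2 (mod 5).
  Combine with x ≡ 2 (mod 3): since gcd(5, 3) = 1, we get a unique residue mod 15.
    Write x = 2 + 5·t and substitute into x ≡ 2 (mod 3): 5·t ≡ 2 − 2 = 0 (mod 3).
    Reduce coefficients mod 3: 2·t ≡ 0 (mod 3).
    The inverse of 2 mod 3 is 2 (since 2·2 = 4 = 1·3 + 1), so t ≡ 2·0 = 0 ≡ 0 (mod 3).
    Then x = 2 + 5·0 = 2, valid modulo lcm(5, 3) = 15: x ≡ 2 (mod 15).
  Combine with x ≡ 3 (mod 11): since gcd(15, 11) = 1, we get a unique residue mod 165.
    Write x = 2 + 15·t and substitute into x ≡ 3 (mod 11): 15·t ≡ 3 − 2 = 1 (mod 11).
    Reduce coefficients mod 11: 4·t ≡ 1 (mod 11).
    The inverse of 4 mod 11 is 3 (since 4·3 = 12 = 1·11 + 1), so t ≡ 3·1 = 3 ≡ 3 (mod 11).
    Then x = 2 + 15·3 = 47, valid modulo lcm(15, 11) = 165: x ≡ 47 (mod 165).
Verify: 47 mod 5 = 2 ✓, 47 mod 3 = 2 ✓, 47 mod 11 = 3 ✓.

x ≡ 47 (mod 165).


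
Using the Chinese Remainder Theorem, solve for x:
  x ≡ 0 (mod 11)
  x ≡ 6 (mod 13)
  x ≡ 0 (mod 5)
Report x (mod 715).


Moduli 11, 13, 5 are pairwise coprime; by CRT there is a unique solution modulo M = 11 · 13 · 5 = 715.
Solve pairwise, accumulating the modulus:
  Start with x ≡ 0 (mod 11).
  Combine with x ≡ 6 (mod 13): since gcd(11, 13) = 1, we get a unique residue mod 143.
    Write x = 0 + 11·t and substitute into x ≡ 6 (mod 13): 11·t ≡ 6 − 0 = 6 (mod 13).
    The inverse of 11 mod 13 is 6 (since 11·6 = 66 = 5·13 + 1), so t ≡ 6·6 = 36 ≡ 10 (mod 13).
    Then x = 0 + 11·10 = 110, valid modulo lcm(11, 13) = 143: x ≡ 110 (mod 143).
  Combine with x ≡ 0 (mod 5): since gcd(143, 5) = 1, we get a unique residue mod 715.
    Write x = 110 + 143·t and substitute into x ≡ 0 (mod 5): 143·t ≡ 0 − 110 = -110 (mod 5).
    Reduce coefficients mod 5: 3·t ≡ 0 (mod 5).
    The inverse of 3 mod 5 is 2 (since 3·2 = 6 = 1·5 + 1), so t ≡ 2·0 = 0 ≡ 0 (mod 5).
    Then x = 110 + 143·0 = 110, valid modulo lcm(143, 5) = 715: x ≡ 110 (mod 715).
Verify: 110 mod 11 = 0 ✓, 110 mod 13 = 6 ✓, 110 mod 5 = 0 ✓.

x ≡ 110 (mod 715).


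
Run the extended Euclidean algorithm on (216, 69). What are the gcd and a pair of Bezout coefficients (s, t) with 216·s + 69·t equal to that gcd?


Euclidean algorithm on (216, 69) — divide until remainder is 0:
  216 = 3 · 69 + 9
  69 = 7 · 9 + 6
  9 = 1 · 6 + 3
  6 = 2 · 3 + 0
gcd(216, 69) = 3.
Track Bezout coefficients alongside the remainders: start with r₀ = 216 = a·1 + b·0 (s = 1, t = 0) and r₁ = 69 = a·0 + b·1 (s = 0, t = 1); each new remainder r_{k+1} = r_{k-1} − q_k·r_k inherits s_{k+1} = s_{k-1} − q_k·s_k, t_{k+1} = t_{k-1} − q_k·t_k, so r_k = a·s_k + b·t_k at every step:
  q = 3: r = 9, s = 1 − 3·0 = 1, t = 0 − 3·1 = -3  (check: 216·1 + 69·(-3) = 9)
  q = 7: r = 6, s = 0 − 7·1 = -7, t = 1 − 7·(-3) = 22  (check: 216·(-7) + 69·22 = 6)
  q = 1: r = 3, s = 1 − 1·(-7) = 8, t = -3 − 1·22 = -25  (check: 216·8 + 69·(-25) = 3)
The row with r = 3 (the gcd) gives the Bezout coefficients s = 8, t = -25.
Result: 216 · (8) + 69 · (-25) = 3.

gcd(216, 69) = 3; s = 8, t = -25 (check: 216·8 + 69·(-25) = 3).


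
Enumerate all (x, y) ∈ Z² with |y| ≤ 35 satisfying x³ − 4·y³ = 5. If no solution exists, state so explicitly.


The equation is x³ - 4y³ = 5. For fixed y, x³ = 4·y³ + 5, so a solution requires the RHS to be a perfect cube.
Strategy: iterate y from -35 to 35, compute RHS = 4·y³ + 5, and check whether it is a (positive or negative) perfect cube.
Check small values of y:
  y = 0: RHS = 5 is not a perfect cube.
  y = 1: RHS = 9 is not a perfect cube.
  y = -1: RHS = 1 = (1)³ ⇒ x = 1 works.
  y = 2: RHS = 37 is not a perfect cube.
  y = -2: RHS = -27 = (-3)³ ⇒ x = -3 works.
  y = 3: RHS = 113 is not a perfect cube.
  y = -3: RHS = -103 is not a perfect cube.
Continuing the search up to |y| = 35 finds no further solutions beyond those listed.
Collected solutions: (1, -1), (-3, -2).

Solutions (with |y| ≤ 35): (1, -1), (-3, -2).


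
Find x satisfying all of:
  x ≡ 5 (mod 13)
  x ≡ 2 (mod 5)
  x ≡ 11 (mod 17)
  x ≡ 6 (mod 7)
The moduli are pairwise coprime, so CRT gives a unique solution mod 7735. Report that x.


Product of moduli M = 13 · 5 · 17 · 7 = 7735.
Merge one congruence at a time:
  Start: x ≡ 5 (mod 13).
  Combine with x ≡ 2 (mod 5); new modulus lcm = 65.
    Write x = 5 + 13·t and substitute into x ≡ 2 (mod 5): 13·t ≡ 2 − 5 = -3 (mod 5).
    Reduce coefficients mod 5: 3·t ≡ 2 (mod 5).
    The inverse of 3 mod 5 is 2 (since 3·2 = 6 = 1·5 + 1), so t ≡ 2·2 = 4 ≡ 4 (mod 5).
    Then x = 5 + 13·4 = 57, valid modulo lcm(13, 5) = 65: x ≡ 57 (mod 65).
  Combine with x ≡ 11 (mod 17); new modulus lcm = 1105.
    Write x = 57 + 65·t and substitute into x ≡ 11 (mod 17): 65·t ≡ 11 − 57 = -46 (mod 17).
    Reduce coefficients mod 17: 14·t ≡ 5 (mod 17).
    The inverse of 14 mod 17 is 11 (since 14·11 = 154 = 9·17 + 1), so t ≡ 11·5 = 55 ≡ 4 (mod 17).
    Then x = 57 + 65·4 = 317, valid modulo lcm(65, 17) = 1105: x ≡ 317 (mod 1105).
  Combine with x ≡ 6 (mod 7); new modulus lcm = 7735.
    Write x = 317 + 1105·t and substitute into x ≡ 6 (mod 7): 1105·t ≡ 6 − 317 = -311 (mod 7).
    Reduce coefficients mod 7: 6·t ≡ 4 (mod 7).
    The inverse of 6 mod 7 is 6 (since 6·6 = 36 = 5·7 + 1), so t ≡ 6·4 = 24 ≡ 3 (mod 7).
    Then x = 317 + 1105·3 = 3632, valid modulo lcm(1105, 7) = 7735: x ≡ 3632 (mod 7735).
Verify against each original: 3632 mod 13 = 5, 3632 mod 5 = 2, 3632 mod 17 = 11, 3632 mod 7 = 6.

x ≡ 3632 (mod 7735).


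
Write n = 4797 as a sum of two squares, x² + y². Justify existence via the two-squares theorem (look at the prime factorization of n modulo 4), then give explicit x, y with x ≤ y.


Step 1: Factor n = 4797 = 3^2 · 13 · 41.
Step 2: Check the mod-4 condition on each prime factor: 3 ≡ 3 (mod 4), exponent 2 (must be even); 13 ≡ 1 (mod 4), exponent 1; 41 ≡ 1 (mod 4), exponent 1.
All primes ≡ 3 (mod 4) appear to even exponent (or don't appear), so by the two-squares theorem n IS expressible as a sum of two squares.
Step 3: Build a representation. Group n = k² · m with k = 3 and m = 13 · 41 = 533 (a product of primes ≡ 1 (mod 4)); a representation of m scales to one of n via (k·x)² + (k·y)² = k²(x² + y²). Each prime p ≡ 1 (mod 4) is itself a sum of two squares; find a² by testing p − a² for a perfect square:
  13: 13 − 1² = 12, 13 − 2² = 9 = 3² ⇒ 13 = 2² + 3².
  41: 41 − 1² = 40, 41 − 2² = 37, 41 − 3² = 32, 41 − 4² = 25 = 5² ⇒ 41 = 4² + 5².
  Combine using the Brahmagupta–Fibonacci identity (a² + b²)(c² + d²) = (ac − bd)² + (ad + bc)² = (ac + bd)² + (ad − bc)²:
  13 · 41 = 533: from (2² + 3²)(4² + 5²), take (2·4 − 3·5, 2·5 + 3·4) = (8 − 15, 10 + 12) = (-7, 22); dropping signs (only squares matter) gives (7, 22); check 7² + 22² = 49 + 484 = 533 ✓.
  Scale by k = 3: (3·7, 3·22) = (21, 66).
Step 4: Order so x ≤ y and verify: 21² + 66² = 441 + 4356 = 4797 = n. ✓

n = 4797 = 21² + 66² (one valid representation with x ≤ y).


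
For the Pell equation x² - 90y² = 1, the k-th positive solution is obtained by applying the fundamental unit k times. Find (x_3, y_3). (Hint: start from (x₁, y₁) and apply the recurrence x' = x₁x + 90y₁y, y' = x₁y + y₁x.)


Step 1: Find the fundamental solution (x₁, y₁) of x² - 90y² = 1.
  Expand √90 as a continued fraction. a₀ = ⌊√90⌋ = 9; iterate m_{k+1} = d_k·a_k − m_k, d_{k+1} = (90 − m_{k+1}²)/d_k, a_{k+1} = ⌊(a₀ + m_{k+1})/d_{k+1}⌋ (starting m₀ = 0, d₀ = 1), with convergents p_k = a_k·p_{k-1} + p_{k-2}, q_k = a_k·q_{k-1} + q_{k-2} (p₋₁ = 1, q₋₁ = 0):
  k = 0: a₀ = 9; p₀/q₀ = 9/1; p₀² − 90·q₀² = 81 − 90 = -9.
  k = 1: m = 9, d = 9, a = ⌊(9 + 9)/9⌋ = 2; p/q = (2·9 + 1)/(2·1 + 0) = 19/2; p² − 90·q² = 361 − 360 = 1.
  The first convergent with p² − 90·q² = 1 gives the fundamental solution (x₁, y₁) = (19, 2).
Step 2: Apply the recurrence (x_{n+1}, y_{n+1}) = (x₁x_n + 90y₁y_n, x₁y_n + y₁x_n) repeatedly.
  From (x_1, y_1) = (19, 2): x_2 = 19·19 + 90·2·2 = 721; y_2 = 19·2 + 2·19 = 76.
  From (x_2, y_2) = (721, 76): x_3 = 19·721 + 90·2·76 = 27379; y_3 = 19·76 + 2·721 = 2886.
Step 3: Verify x_3² - 90·y_3² = 749609641 - 749609640 = 1 (should be 1). ✓

(x_1, y_1) = (19, 2); (x_3, y_3) = (27379, 2886).


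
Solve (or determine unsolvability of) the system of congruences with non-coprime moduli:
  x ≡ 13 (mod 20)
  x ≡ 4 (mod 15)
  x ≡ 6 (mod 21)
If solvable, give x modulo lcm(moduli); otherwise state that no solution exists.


Moduli 20, 15, 21 are not pairwise coprime, so CRT works modulo lcm(m_i) when all pairwise compatibility conditions hold.
Pairwise compatibility: gcd(m_i, m_j) must divide a_i - a_j for every pair.
Merge one congruence at a time:
  Start: x ≡ 13 (mod 20).
  Combine with x ≡ 4 (mod 15): gcd(20, 15) = 5, and 4 - 13 = -9 is NOT divisible by 5.
    ⇒ system is inconsistent (no integer solution).

No solution (the system is inconsistent).


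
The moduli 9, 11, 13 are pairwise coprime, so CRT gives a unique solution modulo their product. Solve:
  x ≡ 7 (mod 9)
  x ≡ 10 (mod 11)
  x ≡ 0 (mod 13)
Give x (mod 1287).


Moduli 9, 11, 13 are pairwise coprime; by CRT there is a unique solution modulo M = 9 · 11 · 13 = 1287.
Solve pairwise, accumulating the modulus:
  Start with x ≡ 7 (mod 9).
  Combine with x ≡ 10 (mod 11): since gcd(9, 11) = 1, we get a unique residue mod 99.
    Write x = 7 + 9·t and substitute into x ≡ 10 (mod 11): 9·t ≡ 10 − 7 = 3 (mod 11).
    The inverse of 9 mod 11 is 5 (since 9·5 = 45 = 4·11 + 1), so t ≡ 5·3 = 15 ≡ 4 (mod 11).
    Then x = 7 + 9·4 = 43, valid modulo lcm(9, 11) = 99: x ≡ 43 (mod 99).
  Combine with x ≡ 0 (mod 13): since gcd(99, 13) = 1, we get a unique residue mod 1287.
    Write x = 43 + 99·t and substitute into x ≡ 0 (mod 13): 99·t ≡ 0 − 43 = -43 (mod 13).
    Reduce coefficients mod 13: 8·t ≡ 9 (mod 13).
    The inverse of 8 mod 13 is 5 (since 8·5 = 40 = 3·13 + 1), so t ≡ 5·9 = 45 ≡ 6 (mod 13).
    Then x = 43 + 99·6 = 637, valid modulo lcm(99, 13) = 1287: x ≡ 637 (mod 1287).
Verify: 637 mod 9 = 7 ✓, 637 mod 11 = 10 ✓, 637 mod 13 = 0 ✓.

x ≡ 637 (mod 1287).


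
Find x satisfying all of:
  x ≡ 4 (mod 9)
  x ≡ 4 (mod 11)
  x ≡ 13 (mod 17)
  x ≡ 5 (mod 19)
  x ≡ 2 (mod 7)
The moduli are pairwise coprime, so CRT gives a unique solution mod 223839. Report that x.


Product of moduli M = 9 · 11 · 17 · 19 · 7 = 223839.
Merge one congruence at a time:
  Start: x ≡ 4 (mod 9).
  Combine with x ≡ 4 (mod 11); new modulus lcm = 99.
    Write x = 4 + 9·t and substitute into x ≡ 4 (mod 11): 9·t ≡ 4 − 4 = 0 (mod 11).
    The inverse of 9 mod 11 is 5 (since 9·5 = 45 = 4·11 + 1), so t ≡ 5·0 = 0 ≡ 0 (mod 11).
    Then x = 4 + 9·0 = 4, valid modulo lcm(9, 11) = 99: x ≡ 4 (mod 99).
  Combine with x ≡ 13 (mod 17); new modulus lcm = 1683.
    Write x = 4 + 99·t and substitute into x ≡ 13 (mod 17): 99·t ≡ 13 − 4 = 9 (mod 17).
    Reduce coefficients mod 17: 14·t ≡ 9 (mod 17).
    The inverse of 14 mod 17 is 11 (since 14·11 = 154 = 9·17 + 1), so t ≡ 11·9 = 99 ≡ 14 (mod 17).
    Then x = 4 + 99·14 = 1390, valid modulo lcm(99, 17) = 1683: x ≡ 1390 (mod 1683).
  Combine with x ≡ 5 (mod 19); new modulus lcm = 31977.
    Write x = 1390 + 1683·t and substitute into x ≡ 5 (mod 19): 1683·t ≡ 5 − 1390 = -1385 (mod 19).
    Reduce coefficients mod 19: 11·t ≡ 2 (mod 19).
    The inverse of 11 mod 19 is 7 (since 11·7 = 77 = 4·19 + 1), so t ≡ 7·2 = 14 ≡ 14 (mod 19).
    Then x = 1390 + 1683·14 = 24952, valid modulo lcm(1683, 19) = 31977: x ≡ 24952 (mod 31977).
  Combine with x ≡ 2 (mod 7); new modulus lcm = 223839.
    Write x = 24952 + 31977·t and substitute into x ≡ 2 (mod 7): 31977·t ≡ 2 − 24952 = -24950 (mod 7).
    Reduce coefficients mod 7: 1·t ≡ 5 (mod 7).
    So t ≡ 5 (mod 7).
    Then x = 24952 + 31977·5 = 184837, valid modulo lcm(31977, 7) = 223839: x ≡ 184837 (mod 223839).
Verify against each original: 184837 mod 9 = 4, 184837 mod 11 = 4, 184837 mod 17 = 13, 184837 mod 19 = 5, 184837 mod 7 = 2.

x ≡ 184837 (mod 223839).


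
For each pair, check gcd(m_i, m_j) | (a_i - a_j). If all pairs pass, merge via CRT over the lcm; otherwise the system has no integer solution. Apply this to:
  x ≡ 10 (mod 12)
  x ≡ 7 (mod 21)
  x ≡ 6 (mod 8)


Moduli 12, 21, 8 are not pairwise coprime, so CRT works modulo lcm(m_i) when all pairwise compatibility conditions hold.
Pairwise compatibility: gcd(m_i, m_j) must divide a_i - a_j for every pair.
Merge one congruence at a time:
  Start: x ≡ 10 (mod 12).
  Combine with x ≡ 7 (mod 21): gcd(12, 21) = 3; 7 - 10 = -3, which IS divisible by 3, so compatible.
    Write x = 10 + 12·t and substitute into x ≡ 7 (mod 21): 12·t ≡ 7 − 10 = -3 (mod 21).
    Divide the congruence (and modulus) by g = 3: 4·t ≡ -1 (mod 7).
    Reduce coefficients mod 7: 4·t ≡ 6 (mod 7).
    The inverse of 4 mod 7 is 2 (since 4·2 = 8 = 1·7 + 1), so t ≡ 2·6 = 12 ≡ 5 (mod 7).
    Then x = 10 + 12·5 = 70, valid modulo lcm(12, 21) = 84: x ≡ 70 (mod 84).
  Combine with x ≡ 6 (mod 8): gcd(84, 8) = 4; 6 - 70 = -64, which IS divisible by 4, so compatible.
    Write x = 70 + 84·t and substitute into x ≡ 6 (mod 8): 84·t ≡ 6 − 70 = -64 (mod 8).
    Divide the congruence (and modulus) by g = 4: 21·t ≡ -16 (mod 2).
    Reduce coefficients mod 2: 1·t ≡ 0 (mod 2).
    So t ≡ 0 (mod 2).
    Then x = 70 + 84·0 = 70, valid modulo lcm(84, 8) = 168: x ≡ 70 (mod 168).
Verify: 70 mod 12 = 10, 70 mod 21 = 7, 70 mod 8 = 6.

x ≡ 70 (mod 168).


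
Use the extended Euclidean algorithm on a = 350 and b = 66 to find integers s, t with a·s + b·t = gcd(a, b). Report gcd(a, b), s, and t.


Euclidean algorithm on (350, 66) — divide until remainder is 0:
  350 = 5 · 66 + 20
  66 = 3 · 20 + 6
  20 = 3 · 6 + 2
  6 = 3 · 2 + 0
gcd(350, 66) = 2.
Track Bezout coefficients alongside the remainders: start with r₀ = 350 = a·1 + b·0 (s = 1, t = 0) and r₁ = 66 = a·0 + b·1 (s = 0, t = 1); each new remainder r_{k+1} = r_{k-1} − q_k·r_k inherits s_{k+1} = s_{k-1} − q_k·s_k, t_{k+1} = t_{k-1} − q_k·t_k, so r_k = a·s_k + b·t_k at every step:
  q = 5: r = 20, s = 1 − 5·0 = 1, t = 0 − 5·1 = -5  (check: 350·1 + 66·(-5) = 20)
  q = 3: r = 6, s = 0 − 3·1 = -3, t = 1 − 3·(-5) = 16  (check: 350·(-3) + 66·16 = 6)
  q = 3: r = 2, s = 1 − 3·(-3) = 10, t = -5 − 3·16 = -53  (check: 350·10 + 66·(-53) = 2)
The row with r = 2 (the gcd) gives the Bezout coefficients s = 10, t = -53.
Result: 350 · (10) + 66 · (-53) = 2.

gcd(350, 66) = 2; s = 10, t = -53 (check: 350·10 + 66·(-53) = 2).


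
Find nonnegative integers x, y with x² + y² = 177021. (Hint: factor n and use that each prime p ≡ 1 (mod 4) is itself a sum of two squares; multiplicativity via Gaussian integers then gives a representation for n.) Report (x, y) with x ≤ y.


Step 1: Factor n = 177021 = 3^2 · 13 · 17 · 89.
Step 2: Check the mod-4 condition on each prime factor: 3 ≡ 3 (mod 4), exponent 2 (must be even); 13 ≡ 1 (mod 4), exponent 1; 17 ≡ 1 (mod 4), exponent 1; 89 ≡ 1 (mod 4), exponent 1.
All primes ≡ 3 (mod 4) appear to even exponent (or don't appear), so by the two-squares theorem n IS expressible as a sum of two squares.
Step 3: Build a representation. Group n = k² · m with k = 3 and m = 13 · 17 · 89 = 19669 (a product of primes ≡ 1 (mod 4)); a representation of m scales to one of n via (k·x)² + (k·y)² = k²(x² + y²). Each prime p ≡ 1 (mod 4) is itself a sum of two squares; find a² by testing p − a² for a perfect square:
  13: 13 − 1² = 12, 13 − 2² = 9 = 3² ⇒ 13 = 2² + 3².
  17: 17 − 1² = 16 = 4² ⇒ 17 = 1² + 4².
  89: 89 − 1² = 88, 89 − 2² = 85, 89 − 3² = 80, 89 − 4² = 73, 89 − 5² = 64 = 8² ⇒ 89 = 5² + 8².
  Combine using the Brahmagupta–Fibonacci identity (a² + b²)(c² + d²) = (ac − bd)² + (ad + bc)² = (ac + bd)² + (ad − bc)²:
  13 · 17 = 221: from (2² + 3²)(1² + 4²), take (2·1 − 3·4, 2·4 + 3·1) = (2 − 12, 8 + 3) = (-10, 11); dropping signs (only squares matter) gives (10, 11); check 10² + 11² = 100 + 121 = 221 ✓.
  221 · 89 = 19669: from (10² + 11²)(5² + 8²), take (10·5 − 11·8, 10·8 + 11·5) = (50 − 88, 80 + 55) = (-38, 135); dropping signs (only squares matter) gives (38, 135); check 38² + 135² = 1444 + 18225 = 19669 ✓.
  Scale by k = 3: (3·38, 3·135) = (114, 405).
Step 4: Order so x ≤ y and verify: 114² + 405² = 12996 + 164025 = 177021 = n. ✓

n = 177021 = 114² + 405² (one valid representation with x ≤ y).


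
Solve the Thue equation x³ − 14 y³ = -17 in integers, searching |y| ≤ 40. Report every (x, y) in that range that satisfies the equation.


The equation is x³ - 14y³ = -17. For fixed y, x³ = 14·y³ − 17, so a solution requires the RHS to be a perfect cube.
Strategy: iterate y from -40 to 40, compute RHS = 14·y³ − 17, and check whether it is a (positive or negative) perfect cube.
Check small values of y:
  y = 0: RHS = -17 is not a perfect cube.
  y = 1: RHS = -3 is not a perfect cube.
  y = -1: RHS = -31 is not a perfect cube.
  y = 2: RHS = 95 is not a perfect cube.
  y = -2: RHS = -129 is not a perfect cube.
  y = 3: RHS = 361 is not a perfect cube.
  y = -3: RHS = -395 is not a perfect cube.
Continuing the search up to |y| = 40 finds no solutions either.
No (x, y) in the scanned range satisfies the equation.

No integer solutions with |y| ≤ 40.


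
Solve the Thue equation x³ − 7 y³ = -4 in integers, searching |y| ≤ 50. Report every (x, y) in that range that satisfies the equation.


The equation is x³ - 7y³ = -4. For fixed y, x³ = 7·y³ − 4, so a solution requires the RHS to be a perfect cube.
Strategy: iterate y from -50 to 50, compute RHS = 7·y³ − 4, and check whether it is a (positive or negative) perfect cube.
Check small values of y:
  y = 0: RHS = -4 is not a perfect cube.
  y = 1: RHS = 3 is not a perfect cube.
  y = -1: RHS = -11 is not a perfect cube.
  y = 2: RHS = 52 is not a perfect cube.
  y = -2: RHS = -60 is not a perfect cube.
  y = 3: RHS = 185 is not a perfect cube.
  y = -3: RHS = -193 is not a perfect cube.
Continuing the search up to |y| = 50 finds no solutions either.
No (x, y) in the scanned range satisfies the equation.

No integer solutions with |y| ≤ 50.


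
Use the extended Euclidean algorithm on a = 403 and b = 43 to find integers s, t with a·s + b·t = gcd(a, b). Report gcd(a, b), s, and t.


Euclidean algorithm on (403, 43) — divide until remainder is 0:
  403 = 9 · 43 + 16
  43 = 2 · 16 + 11
  16 = 1 · 11 + 5
  11 = 2 · 5 + 1
  5 = 5 · 1 + 0
gcd(403, 43) = 1.
Track Bezout coefficients alongside the remainders: start with r₀ = 403 = a·1 + b·0 (s = 1, t = 0) and r₁ = 43 = a·0 + b·1 (s = 0, t = 1); each new remainder r_{k+1} = r_{k-1} − q_k·r_k inherits s_{k+1} = s_{k-1} − q_k·s_k, t_{k+1} = t_{k-1} − q_k·t_k, so r_k = a·s_k + b·t_k at every step:
  q = 9: r = 16, s = 1 − 9·0 = 1, t = 0 − 9·1 = -9  (check: 403·1 + 43·(-9) = 16)
  q = 2: r = 11, s = 0 − 2·1 = -2, t = 1 − 2·(-9) = 19  (check: 403·(-2) + 43·19 = 11)
  q = 1: r = 5, s = 1 − 1·(-2) = 3, t = -9 − 1·19 = -28  (check: 403·3 + 43·(-28) = 5)
  q = 2: r = 1, s = -2 − 2·3 = -8, t = 19 − 2·(-28) = 75  (check: 403·(-8) + 43·75 = 1)
The row with r = 1 (the gcd) gives the Bezout coefficients s = -8, t = 75.
Result: 403 · (-8) + 43 · (75) = 1.

gcd(403, 43) = 1; s = -8, t = 75 (check: 403·(-8) + 43·75 = 1).


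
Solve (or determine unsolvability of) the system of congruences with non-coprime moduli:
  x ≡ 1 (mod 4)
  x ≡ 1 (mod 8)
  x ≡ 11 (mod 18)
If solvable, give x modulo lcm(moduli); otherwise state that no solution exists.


Moduli 4, 8, 18 are not pairwise coprime, so CRT works modulo lcm(m_i) when all pairwise compatibility conditions hold.
Pairwise compatibility: gcd(m_i, m_j) must divide a_i - a_j for every pair.
Merge one congruence at a time:
  Start: x ≡ 1 (mod 4).
  Combine with x ≡ 1 (mod 8): gcd(4, 8) = 4; 1 - 1 = 0, which IS divisible by 4, so compatible.
    Write x = 1 + 4·t and substitute into x ≡ 1 (mod 8): 4·t ≡ 1 − 1 = 0 (mod 8).
    Divide the congruence (and modulus) by g = 4: 1·t ≡ 0 (mod 2).
    So t ≡ 0 (mod 2).
    Then x = 1 + 4·0 = 1, valid modulo lcm(4, 8) = 8: x ≡ 1 (mod 8).
  Combine with x ≡ 11 (mod 18): gcd(8, 18) = 2; 11 - 1 = 10, which IS divisible by 2, so compatible.
    Write x = 1 + 8·t and substitute into x ≡ 11 (mod 18): 8·t ≡ 11 − 1 = 10 (mod 18).
    Divide the congruence (and modulus) by g = 2: 4·t ≡ 5 (mod 9).
    The inverse of 4 mod 9 is 7 (since 4·7 = 28 = 3·9 + 1), so t ≡ 7·5 = 35 ≡ 8 (mod 9).
    Then x = 1 + 8·8 = 65, valid modulo lcm(8, 18) = 72: x ≡ 65 (mod 72).
Verify: 65 mod 4 = 1, 65 mod 8 = 1, 65 mod 18 = 11.

x ≡ 65 (mod 72).


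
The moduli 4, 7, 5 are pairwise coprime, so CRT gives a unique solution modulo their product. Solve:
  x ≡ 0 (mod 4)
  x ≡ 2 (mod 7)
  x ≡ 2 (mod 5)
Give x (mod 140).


Moduli 4, 7, 5 are pairwise coprime; by CRT there is a unique solution modulo M = 4 · 7 · 5 = 140.
Solve pairwise, accumulating the modulus:
  Start with x ≡ 0 (mod 4).
  Combine with x ≡ 2 (mod 7): since gcd(4, 7) = 1, we get a unique residue mod 28.
    Write x = 0 + 4·t and substitute into x ≡ 2 (mod 7): 4·t ≡ 2 − 0 = 2 (mod 7).
    The inverse of 4 mod 7 is 2 (since 4·2 = 8 = 1·7 + 1), so t ≡ 2·2 = 4 ≡ 4 (mod 7).
    Then x = 0 + 4·4 = 16, valid modulo lcm(4, 7) = 28: x ≡ 16 (mod 28).
  Combine with x ≡ 2 (mod 5): since gcd(28, 5) = 1, we get a unique residue mod 140.
    Write x = 16 + 28·t and substitute into x ≡ 2 (mod 5): 28·t ≡ 2 − 16 = -14 (mod 5).
    Reduce coefficients mod 5: 3·t ≡ 1 (mod 5).
    The inverse of 3 mod 5 is 2 (since 3·2 = 6 = 1·5 + 1), so t ≡ 2·1 = 2 ≡ 2 (mod 5).
    Then x = 16 + 28·2 = 72, valid modulo lcm(28, 5) = 140: x ≡ 72 (mod 140).
Verify: 72 mod 4 = 0 ✓, 72 mod 7 = 2 ✓, 72 mod 5 = 2 ✓.

x ≡ 72 (mod 140).


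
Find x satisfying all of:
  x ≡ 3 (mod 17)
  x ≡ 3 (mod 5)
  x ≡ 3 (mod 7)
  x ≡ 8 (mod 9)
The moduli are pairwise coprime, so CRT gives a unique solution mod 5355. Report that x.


Product of moduli M = 17 · 5 · 7 · 9 = 5355.
Merge one congruence at a time:
  Start: x ≡ 3 (mod 17).
  Combine with x ≡ 3 (mod 5); new modulus lcm = 85.
    Write x = 3 + 17·t and substitute into x ≡ 3 (mod 5): 17·t ≡ 3 − 3 = 0 (mod 5).
    Reduce coefficients mod 5: 2·t ≡ 0 (mod 5).
    The inverse of 2 mod 5 is 3 (since 2·3 = 6 = 1·5 + 1), so t ≡ 3·0 = 0 ≡ 0 (mod 5).
    Then x = 3 + 17·0 = 3, valid modulo lcm(17, 5) = 85: x ≡ 3 (mod 85).
  Combine with x ≡ 3 (mod 7); new modulus lcm = 595.
    Write x = 3 + 85·t and substitute into x ≡ 3 (mod 7): 85·t ≡ 3 − 3 = 0 (mod 7).
    Reduce coefficients mod 7: 1·t ≡ 0 (mod 7).
    So t ≡ 0 (mod 7).
    Then x = 3 + 85·0 = 3, valid modulo lcm(85, 7) = 595: x ≡ 3 (mod 595).
  Combine with x ≡ 8 (mod 9); new modulus lcm = 5355.
    Write x = 3 + 595·t and substitute into x ≡ 8 (mod 9): 595·t ≡ 8 − 3 = 5 (mod 9).
    Reduce coefficients mod 9: 1·t ≡ 5 (mod 9).
    So t ≡ 5 (mod 9).
    Then x = 3 + 595·5 = 2978, valid modulo lcm(595, 9) = 5355: x ≡ 2978 (mod 5355).
Verify against each original: 2978 mod 17 = 3, 2978 mod 5 = 3, 2978 mod 7 = 3, 2978 mod 9 = 8.

x ≡ 2978 (mod 5355).


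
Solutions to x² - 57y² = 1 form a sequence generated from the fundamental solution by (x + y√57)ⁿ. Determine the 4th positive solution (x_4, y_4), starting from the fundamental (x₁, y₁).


Step 1: Find the fundamental solution (x₁, y₁) of x² - 57y² = 1.
  Expand √57 as a continued fraction. a₀ = ⌊√57⌋ = 7; iterate m_{k+1} = d_k·a_k − m_k, d_{k+1} = (57 − m_{k+1}²)/d_k, a_{k+1} = ⌊(a₀ + m_{k+1})/d_{k+1}⌋ (starting m₀ = 0, d₀ = 1), with convergents p_k = a_k·p_{k-1} + p_{k-2}, q_k = a_k·q_{k-1} + q_{k-2} (p₋₁ = 1, q₋₁ = 0):
  k = 0: a₀ = 7; p₀/q₀ = 7/1; p₀² − 57·q₀² = 49 − 57 = -8.
  k = 1: m = 7, d = 8, a = ⌊(7 + 7)/8⌋ = 1; p/q = (1·7 + 1)/(1·1 + 0) = 8/1; p² − 57·q² = 64 − 57 = 7.
  k = 2: m = 1, d = 7, a = ⌊(7 + 1)/7⌋ = 1; p/q = (1·8 + 7)/(1·1 + 1) = 15/2; p² − 57·q² = 225 − 228 = -3.
  k = 3: m = 6, d = 3, a = ⌊(7 + 6)/3⌋ = 4; p/q = (4·15 + 8)/(4·2 + 1) = 68/9; p² − 57·q² = 4624 − 4617 = 7.
  k = 4: m = 6, d = 7, a = ⌊(7 + 6)/7⌋ = 1; p/q = (1·68 + 15)/(1·9 + 2) = 83/11; p² − 57·q² = 6889 − 6897 = -8.
  k = 5: m = 1, d = 8, a = ⌊(7 + 1)/8⌋ = 1; p/q = (1·83 + 68)/(1·11 + 9) = 151/20; p² − 57·q² = 22801 − 22800 = 1.
  The first convergent with p² − 57·q² = 1 gives the fundamental solution (x₁, y₁) = (151, 20).
Step 2: Apply the recurrence (x_{n+1}, y_{n+1}) = (x₁x_n + 57y₁y_n, x₁y_n + y₁x_n) repeatedly.
  From (x_1, y_1) = (151, 20): x_2 = 151·151 + 57·20·20 = 45601; y_2 = 151·20 + 20·151 = 6040.
  From (x_2, y_2) = (45601, 6040): x_3 = 151·45601 + 57·20·6040 = 13771351; y_3 = 151·6040 + 20·45601 = 1824060.
  From (x_3, y_3) = (13771351, 1824060): x_4 = 151·13771351 + 57·20·1824060 = 4158902401; y_4 = 151·1824060 + 20·13771351 = 550860080.
Step 3: Verify x_4² - 57·y_4² = 17296469181043564801 - 17296469181043564800 = 1 (should be 1). ✓

(x_1, y_1) = (151, 20); (x_4, y_4) = (4158902401, 550860080).
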